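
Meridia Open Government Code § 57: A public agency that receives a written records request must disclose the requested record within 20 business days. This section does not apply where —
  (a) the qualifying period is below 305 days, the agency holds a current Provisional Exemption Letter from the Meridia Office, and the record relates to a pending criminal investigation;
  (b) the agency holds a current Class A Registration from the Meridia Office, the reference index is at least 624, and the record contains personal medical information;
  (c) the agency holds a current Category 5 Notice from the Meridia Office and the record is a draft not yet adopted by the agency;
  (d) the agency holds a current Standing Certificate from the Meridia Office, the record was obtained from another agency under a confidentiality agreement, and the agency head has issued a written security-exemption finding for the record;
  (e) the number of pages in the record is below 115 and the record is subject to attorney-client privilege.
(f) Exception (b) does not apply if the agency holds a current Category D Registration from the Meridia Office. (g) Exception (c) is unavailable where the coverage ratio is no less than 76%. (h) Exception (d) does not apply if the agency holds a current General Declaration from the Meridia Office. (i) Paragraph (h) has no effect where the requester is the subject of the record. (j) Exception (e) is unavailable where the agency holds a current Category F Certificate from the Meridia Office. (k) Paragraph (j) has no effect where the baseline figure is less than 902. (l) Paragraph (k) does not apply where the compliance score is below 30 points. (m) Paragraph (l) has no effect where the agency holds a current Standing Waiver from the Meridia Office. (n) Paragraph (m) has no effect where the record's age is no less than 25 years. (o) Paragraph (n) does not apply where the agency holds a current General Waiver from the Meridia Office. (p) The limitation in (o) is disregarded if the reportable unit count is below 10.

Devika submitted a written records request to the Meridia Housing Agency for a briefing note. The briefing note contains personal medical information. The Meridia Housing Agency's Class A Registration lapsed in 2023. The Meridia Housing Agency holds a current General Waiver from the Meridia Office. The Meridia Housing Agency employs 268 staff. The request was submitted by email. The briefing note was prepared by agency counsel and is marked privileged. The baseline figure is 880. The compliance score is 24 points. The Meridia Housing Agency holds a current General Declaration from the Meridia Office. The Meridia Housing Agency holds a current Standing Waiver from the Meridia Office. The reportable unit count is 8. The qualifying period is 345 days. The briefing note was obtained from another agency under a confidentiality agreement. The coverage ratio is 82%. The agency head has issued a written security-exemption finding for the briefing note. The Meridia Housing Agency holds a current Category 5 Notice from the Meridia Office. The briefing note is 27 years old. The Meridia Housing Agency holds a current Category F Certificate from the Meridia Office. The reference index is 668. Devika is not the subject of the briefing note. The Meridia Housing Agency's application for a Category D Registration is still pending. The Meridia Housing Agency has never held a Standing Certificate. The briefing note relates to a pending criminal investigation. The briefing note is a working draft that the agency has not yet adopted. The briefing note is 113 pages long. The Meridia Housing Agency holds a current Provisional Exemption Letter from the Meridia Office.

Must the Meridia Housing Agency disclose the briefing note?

Yes — the Meridia Housing Agency must disclose the briefing note.

Exception (a) fails — the qualifying period is 345 days, not below 305 days.
Exception (b) fails — no current Class A Registration is held.
Exception (c)'s conditions are all satisfied: a current Category 5 Notice is held; the briefing note is an unadopted draft. Turning to paragraph (g): (g) applies — the coverage ratio is 82%, meeting the 76% threshold. Exception (c) does not apply.
Exception (d) requires that the agency holds a current Standing Certificate from the Meridia Office; but there is no Standing Certificate in force, so (d) is unavailable.
Exception (e)'s conditions are all satisfied: the number of pages in the record is 113, below the 115 limit; the briefing note is privileged. However, paragraphs (j)–(p) must be considered: (j) operates — a current Category F Certificate is held. (k) applies (the baseline figure is 880, less than the 902 limit), but yields to (l): (l) operates against (k): the compliance score is 24 points, below the 30 points limit. (m) would limit (l) — a current Standing Waiver is held — but (n) sets (m) aside: (n) is engaged — the record's age is 27 years, meeting the 25 years threshold. (o) would limit (n) — a current General Waiver is held — but (p) sets (o) aside: (p) operates against (o): the reportable unit count is 8, below the 10 limit. Exception (e) does not apply.
None of the exceptions is available; § 57 applies in full.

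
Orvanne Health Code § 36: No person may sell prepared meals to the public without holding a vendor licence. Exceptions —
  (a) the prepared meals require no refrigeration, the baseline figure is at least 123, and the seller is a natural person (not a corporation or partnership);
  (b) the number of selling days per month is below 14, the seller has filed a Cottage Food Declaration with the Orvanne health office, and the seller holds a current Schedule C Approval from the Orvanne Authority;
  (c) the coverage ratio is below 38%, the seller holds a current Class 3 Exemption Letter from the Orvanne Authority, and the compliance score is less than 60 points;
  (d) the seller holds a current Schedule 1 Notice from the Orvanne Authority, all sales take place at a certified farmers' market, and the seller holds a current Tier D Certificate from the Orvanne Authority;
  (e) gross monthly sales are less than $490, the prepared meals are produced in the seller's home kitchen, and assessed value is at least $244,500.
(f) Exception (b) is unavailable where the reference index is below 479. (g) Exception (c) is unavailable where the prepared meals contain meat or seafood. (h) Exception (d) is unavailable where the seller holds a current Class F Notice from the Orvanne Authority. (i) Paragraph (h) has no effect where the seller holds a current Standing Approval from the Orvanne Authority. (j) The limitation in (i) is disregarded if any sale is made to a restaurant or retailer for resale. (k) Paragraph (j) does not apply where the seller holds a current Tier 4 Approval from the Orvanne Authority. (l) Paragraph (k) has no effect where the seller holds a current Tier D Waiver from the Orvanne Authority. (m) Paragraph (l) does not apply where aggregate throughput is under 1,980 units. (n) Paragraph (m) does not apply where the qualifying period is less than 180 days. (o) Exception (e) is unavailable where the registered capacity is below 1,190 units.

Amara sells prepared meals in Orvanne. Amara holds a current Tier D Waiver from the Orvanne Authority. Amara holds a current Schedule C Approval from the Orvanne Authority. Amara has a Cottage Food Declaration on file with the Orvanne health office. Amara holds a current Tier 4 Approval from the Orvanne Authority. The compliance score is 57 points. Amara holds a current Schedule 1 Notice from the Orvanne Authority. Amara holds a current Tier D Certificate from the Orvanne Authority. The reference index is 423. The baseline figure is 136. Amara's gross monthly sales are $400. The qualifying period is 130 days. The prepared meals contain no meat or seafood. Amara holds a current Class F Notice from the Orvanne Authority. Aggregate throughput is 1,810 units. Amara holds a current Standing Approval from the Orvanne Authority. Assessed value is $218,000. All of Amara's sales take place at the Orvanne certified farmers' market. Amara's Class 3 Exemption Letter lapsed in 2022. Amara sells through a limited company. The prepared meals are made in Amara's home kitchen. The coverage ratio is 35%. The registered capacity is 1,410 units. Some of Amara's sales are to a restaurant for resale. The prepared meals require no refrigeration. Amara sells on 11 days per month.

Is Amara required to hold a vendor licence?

Yes — Amara must hold a vendor licence.

Exception (a) does not apply: the seller operates through a limited company.
Exception (b)'s conditions are all satisfied: the number of selling days per month is 11, below the 14 limit; a Cottage Food Declaration is on file; a current Schedule C Approval is held. Turning to paragraph (f): (f) operates against (b): the reference index is 423, below the 479 limit. So (b) is unavailable.
Exception (c) does not apply: there is no Class 3 Exemption Letter in force.
Exception (d): a current Schedule 1 Notice is held; all sales are at a certified farmers' market; a current Tier D Certificate is held — every condition holds. However, paragraphs (h)–(n) must be considered: (h) operates against (d): a current Class F Notice is held. (i) would limit (h) — a current Standing Approval is held — but (j) sets (i) aside: (j) operates — some sales are to a restaurant for resale. (k) is triggered (a current Tier 4 Approval is held), but is set aside by (l): (l) operates against (k): a current Tier D Waiver is held. (m) would limit (l) — aggregate throughput is 1,810 units, under the 1,980 units limit — but (n) sets (m) aside: (n) is engaged — the qualifying period is 130 days, less than the 180 days limit. Exception (d) does not apply.
Exception (e) fails — assessed value is $218,000, short of $244,500.
No exception displaces § 36.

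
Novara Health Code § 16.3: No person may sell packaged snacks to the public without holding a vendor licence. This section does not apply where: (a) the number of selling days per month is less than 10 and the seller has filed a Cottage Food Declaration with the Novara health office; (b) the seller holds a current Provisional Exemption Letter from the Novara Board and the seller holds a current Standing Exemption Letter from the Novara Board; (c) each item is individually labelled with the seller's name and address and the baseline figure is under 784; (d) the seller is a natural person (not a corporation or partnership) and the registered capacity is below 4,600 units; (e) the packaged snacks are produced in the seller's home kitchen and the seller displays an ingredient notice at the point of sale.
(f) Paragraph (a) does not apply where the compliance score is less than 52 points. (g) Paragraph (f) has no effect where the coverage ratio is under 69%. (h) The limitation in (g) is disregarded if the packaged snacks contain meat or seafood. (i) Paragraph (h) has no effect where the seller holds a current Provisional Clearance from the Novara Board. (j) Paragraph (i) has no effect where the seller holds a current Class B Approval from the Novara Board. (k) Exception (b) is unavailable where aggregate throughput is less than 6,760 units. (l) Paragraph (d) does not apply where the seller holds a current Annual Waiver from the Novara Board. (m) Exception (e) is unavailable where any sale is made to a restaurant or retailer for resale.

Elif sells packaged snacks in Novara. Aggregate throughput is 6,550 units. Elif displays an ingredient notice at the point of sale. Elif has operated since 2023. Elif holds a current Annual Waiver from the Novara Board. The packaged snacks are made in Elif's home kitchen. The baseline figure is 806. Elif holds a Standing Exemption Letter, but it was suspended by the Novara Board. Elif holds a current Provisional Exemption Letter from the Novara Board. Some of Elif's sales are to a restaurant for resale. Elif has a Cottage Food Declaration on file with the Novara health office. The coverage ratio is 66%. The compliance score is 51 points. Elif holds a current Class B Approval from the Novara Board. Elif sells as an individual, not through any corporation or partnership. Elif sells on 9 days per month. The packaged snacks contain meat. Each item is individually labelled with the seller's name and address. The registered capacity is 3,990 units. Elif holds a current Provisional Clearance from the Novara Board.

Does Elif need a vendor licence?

Yes — Elif must hold a vendor licence.

Exception (a)'s conditions are all satisfied: the number of selling days per month is 9, less than the 10 limit; a Cottage Food Declaration is on file. But: (f) operates against (a): the compliance score is 51 points, less than the 52 points limit. (g) would limit (f) — the coverage ratio is 66%, under the 69% limit — but (h) sets (g) aside: (h) operates against (g): the packaged snacks contain meat. (i) operates (a current Provisional Clearance is held), but is displaced by (j): (j) applies — a current Class B Approval is held. Exception (a) does not apply.
Exception (b) fails — there is no Standing Exemption Letter in force.
Exception (c) does not apply: the baseline figure is 806, not under 784.
All of (d)'s requirements are met (the seller is a natural person; the registered capacity is 3,990 units, below the 4,600 units limit). Turning to paragraph (l): (l) operates against (d): a current Annual Waiver is held. Exception (d) does not apply.
All of (e)'s requirements are met (the packaged snacks are home-kitchen produced; an ingredient notice is displayed). Turning to paragraph (m): (m) operates against (e): some sales are to a restaurant for resale. So (e) is unavailable.
No exception is made out. Elif falls within the general rule.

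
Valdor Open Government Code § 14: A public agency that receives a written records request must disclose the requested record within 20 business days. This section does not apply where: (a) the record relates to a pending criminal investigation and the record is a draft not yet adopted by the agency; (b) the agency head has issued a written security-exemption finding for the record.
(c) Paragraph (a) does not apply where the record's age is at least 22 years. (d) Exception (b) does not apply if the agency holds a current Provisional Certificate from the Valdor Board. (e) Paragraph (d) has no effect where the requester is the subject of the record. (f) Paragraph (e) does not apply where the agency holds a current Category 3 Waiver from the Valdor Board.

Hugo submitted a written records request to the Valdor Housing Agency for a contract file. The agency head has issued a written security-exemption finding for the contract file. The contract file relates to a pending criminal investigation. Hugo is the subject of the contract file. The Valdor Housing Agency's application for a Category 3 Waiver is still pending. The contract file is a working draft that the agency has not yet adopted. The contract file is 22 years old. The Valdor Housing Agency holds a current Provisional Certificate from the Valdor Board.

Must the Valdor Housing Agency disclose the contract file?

No — exception (b) applies; the Valdor Housing Agency is not required to disclose the contract file.

Exception (a): the contract file relates to a pending investigation; the contract file is an unadopted draft — every condition holds. Turning to paragraph (c): (c) is engaged — the record's age is 22 years, meeting the 22 years threshold. (a) is therefore removed.
All of (b)'s requirements are met (a written security-exemption finding has been issued). Considering the limiting provisions: (d) applies (a current Provisional Certificate is held), but is overridden by (e): (e) operates against (d): Hugo is the subject of the contract file. (f) is inapplicable (no current Category 3 Waiver is held), so (e) stands. Exception (b) stands.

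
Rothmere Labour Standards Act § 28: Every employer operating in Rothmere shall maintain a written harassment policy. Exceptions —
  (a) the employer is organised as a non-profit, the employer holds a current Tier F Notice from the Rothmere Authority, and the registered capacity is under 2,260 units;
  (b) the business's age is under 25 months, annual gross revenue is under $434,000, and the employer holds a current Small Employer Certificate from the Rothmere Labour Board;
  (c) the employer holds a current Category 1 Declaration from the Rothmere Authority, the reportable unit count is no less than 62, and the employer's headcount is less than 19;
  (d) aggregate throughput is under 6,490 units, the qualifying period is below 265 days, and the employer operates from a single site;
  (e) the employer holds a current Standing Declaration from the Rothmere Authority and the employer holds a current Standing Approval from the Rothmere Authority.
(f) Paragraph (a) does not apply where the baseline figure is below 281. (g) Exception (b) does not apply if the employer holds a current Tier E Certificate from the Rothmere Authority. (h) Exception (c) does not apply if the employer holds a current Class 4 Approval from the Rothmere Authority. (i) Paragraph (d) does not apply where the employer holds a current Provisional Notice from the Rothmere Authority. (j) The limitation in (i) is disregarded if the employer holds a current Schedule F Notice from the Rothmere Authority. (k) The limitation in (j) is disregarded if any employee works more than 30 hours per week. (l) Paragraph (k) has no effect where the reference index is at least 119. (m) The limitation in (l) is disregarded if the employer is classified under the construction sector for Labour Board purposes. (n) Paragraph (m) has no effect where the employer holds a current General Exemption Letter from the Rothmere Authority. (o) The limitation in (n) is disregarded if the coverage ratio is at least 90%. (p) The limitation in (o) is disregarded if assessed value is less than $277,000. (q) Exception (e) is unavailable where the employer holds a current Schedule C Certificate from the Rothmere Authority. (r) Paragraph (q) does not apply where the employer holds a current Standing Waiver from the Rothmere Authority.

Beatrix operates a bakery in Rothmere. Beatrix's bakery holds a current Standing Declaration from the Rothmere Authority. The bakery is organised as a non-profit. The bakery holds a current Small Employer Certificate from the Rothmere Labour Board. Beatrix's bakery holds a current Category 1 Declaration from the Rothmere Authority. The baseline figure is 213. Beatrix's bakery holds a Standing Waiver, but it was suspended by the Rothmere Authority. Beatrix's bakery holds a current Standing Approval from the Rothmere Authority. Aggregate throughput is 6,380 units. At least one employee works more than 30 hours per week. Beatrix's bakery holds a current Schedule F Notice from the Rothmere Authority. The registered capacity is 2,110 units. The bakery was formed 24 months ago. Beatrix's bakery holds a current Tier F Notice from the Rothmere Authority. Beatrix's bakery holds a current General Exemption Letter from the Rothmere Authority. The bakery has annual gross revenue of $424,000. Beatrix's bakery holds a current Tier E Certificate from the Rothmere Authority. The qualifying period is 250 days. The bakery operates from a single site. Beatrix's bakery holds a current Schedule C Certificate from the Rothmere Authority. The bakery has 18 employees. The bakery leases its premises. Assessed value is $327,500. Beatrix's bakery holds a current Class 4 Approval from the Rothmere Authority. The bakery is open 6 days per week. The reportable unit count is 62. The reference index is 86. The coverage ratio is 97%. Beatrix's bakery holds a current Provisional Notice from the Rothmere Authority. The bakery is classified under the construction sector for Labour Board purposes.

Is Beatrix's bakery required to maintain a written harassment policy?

Exception (a)'s conditions are all satisfied: the employer is a non-profit; a current Tier F Notice is held; the registered capacity is 2,110 units, under the 2,260 units limit. Turning to paragraph (f): (f) is triggered — the baseline figure is 213, below the 281 limit. Exception (a) does not apply.
All of (b)'s requirements are met (the business's age is 24 months, under the 25 months limit; annual gross revenue is $424,000, under the $434,000 limit; a current Small Employer Certificate is held). But: (g) is engaged — a current Tier E Certificate is held. So (b) is unavailable.
Exception (c): a current Category 1 Declaration is held; the reportable unit count is 62, meeting the 62 threshold; the employer's headcount is 18, less than the 19 limit — every condition holds. But applying paragraph (h): (h) applies — a current Class 4 Approval is held. Exception (c) does not apply.
All of (d)'s requirements are met (aggregate throughput is 6,380 units, under the 6,490 units limit; the qualifying period is 250 days, below the 265 days limit; the employer operates from a single site). However, paragraphs (i)–(p) must be considered: (i) operates against (d): a current Provisional Notice is held. (j) would limit (i) — a current Schedule F Notice is held — but (k) sets (j) aside: (k) operates against (j): at least one employee exceeds 30 hours/week. (l) does not operate here (the reference index is 86, short of 119), so (k) stands. So (d) is unavailable.
Exception (e) is satisfied on its face — a current Standing Declaration is held; a current Standing Approval is held. However, paragraphs (q)–(r) must be considered: (q) operates against (e): a current Schedule C Certificate is held. (r) is not triggered (there is no Standing Waiver in force), so (q) stands. (e) is therefore removed.
Every exception is unavailable, so the rule governs.

Yes — Beatrix's bakery must maintain a written harassment policy.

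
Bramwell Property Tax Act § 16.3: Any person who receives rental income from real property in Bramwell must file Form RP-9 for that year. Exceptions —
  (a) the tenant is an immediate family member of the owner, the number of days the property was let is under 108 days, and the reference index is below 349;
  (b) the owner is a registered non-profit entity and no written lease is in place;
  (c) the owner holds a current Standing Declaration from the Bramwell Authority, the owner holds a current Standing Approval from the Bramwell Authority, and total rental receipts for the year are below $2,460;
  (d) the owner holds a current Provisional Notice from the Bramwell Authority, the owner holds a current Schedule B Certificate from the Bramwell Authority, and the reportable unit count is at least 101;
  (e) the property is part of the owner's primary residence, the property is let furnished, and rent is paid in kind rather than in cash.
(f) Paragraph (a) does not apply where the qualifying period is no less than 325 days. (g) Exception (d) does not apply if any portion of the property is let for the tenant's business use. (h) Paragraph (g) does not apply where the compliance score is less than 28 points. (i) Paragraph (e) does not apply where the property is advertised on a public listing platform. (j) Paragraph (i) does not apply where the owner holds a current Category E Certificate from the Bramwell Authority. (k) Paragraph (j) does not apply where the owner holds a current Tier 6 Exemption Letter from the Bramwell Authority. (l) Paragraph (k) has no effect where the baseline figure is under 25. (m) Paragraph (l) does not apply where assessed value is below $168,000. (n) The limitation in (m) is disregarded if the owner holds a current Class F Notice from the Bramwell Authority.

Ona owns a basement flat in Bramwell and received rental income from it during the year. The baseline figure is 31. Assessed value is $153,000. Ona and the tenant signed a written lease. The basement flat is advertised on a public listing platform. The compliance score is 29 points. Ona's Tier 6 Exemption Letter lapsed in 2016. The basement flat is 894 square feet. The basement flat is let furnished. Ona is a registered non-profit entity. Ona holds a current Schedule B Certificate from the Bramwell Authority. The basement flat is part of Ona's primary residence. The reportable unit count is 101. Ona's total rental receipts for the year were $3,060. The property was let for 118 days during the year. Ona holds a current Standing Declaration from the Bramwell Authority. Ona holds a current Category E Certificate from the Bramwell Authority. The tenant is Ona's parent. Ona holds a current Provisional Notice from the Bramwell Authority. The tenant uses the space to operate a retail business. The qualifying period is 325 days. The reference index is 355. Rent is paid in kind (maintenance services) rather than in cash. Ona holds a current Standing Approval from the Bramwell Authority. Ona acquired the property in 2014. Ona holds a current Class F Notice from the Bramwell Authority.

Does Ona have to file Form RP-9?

Exception (a) requires that the number of days the property was let is under 108 days; but the number of days the property was let is 118 days, not under 108 days, so (a) is unavailable.
Exception (b) fails — a written lease is in place.
Exception (c) requires that total rental receipts for the year are below $2,460; but total rental receipts for the year are $3,060, not below $2,460, so (c) is unavailable.
All of (d)'s requirements are met (a current Provisional Notice is held; a current Schedule B Certificate is held; the reportable unit count is 101, meeting the 101 threshold). Turning to paragraphs (g)–(h): (g) operates against (d): the space is let for business use. (h) is inapplicable (the compliance score is 29 points, not less than 28 points), so (g) stands. (d) is therefore removed.
All of (e)'s requirements are met (the basement flat is part of the primary residence; the property is let furnished; rent is paid in kind). Applying paragraphs (i)–(n): (i) operates (the property is publicly advertised), but yields to (j): (j) operates against (i): a current Category E Certificate is held. (k) does not operate here (the Tier 6 Exemption Letter is not current), so (j) stands. Exception (e) stands.

No — exception (e) applies; Ona is not required to file Form RP-9.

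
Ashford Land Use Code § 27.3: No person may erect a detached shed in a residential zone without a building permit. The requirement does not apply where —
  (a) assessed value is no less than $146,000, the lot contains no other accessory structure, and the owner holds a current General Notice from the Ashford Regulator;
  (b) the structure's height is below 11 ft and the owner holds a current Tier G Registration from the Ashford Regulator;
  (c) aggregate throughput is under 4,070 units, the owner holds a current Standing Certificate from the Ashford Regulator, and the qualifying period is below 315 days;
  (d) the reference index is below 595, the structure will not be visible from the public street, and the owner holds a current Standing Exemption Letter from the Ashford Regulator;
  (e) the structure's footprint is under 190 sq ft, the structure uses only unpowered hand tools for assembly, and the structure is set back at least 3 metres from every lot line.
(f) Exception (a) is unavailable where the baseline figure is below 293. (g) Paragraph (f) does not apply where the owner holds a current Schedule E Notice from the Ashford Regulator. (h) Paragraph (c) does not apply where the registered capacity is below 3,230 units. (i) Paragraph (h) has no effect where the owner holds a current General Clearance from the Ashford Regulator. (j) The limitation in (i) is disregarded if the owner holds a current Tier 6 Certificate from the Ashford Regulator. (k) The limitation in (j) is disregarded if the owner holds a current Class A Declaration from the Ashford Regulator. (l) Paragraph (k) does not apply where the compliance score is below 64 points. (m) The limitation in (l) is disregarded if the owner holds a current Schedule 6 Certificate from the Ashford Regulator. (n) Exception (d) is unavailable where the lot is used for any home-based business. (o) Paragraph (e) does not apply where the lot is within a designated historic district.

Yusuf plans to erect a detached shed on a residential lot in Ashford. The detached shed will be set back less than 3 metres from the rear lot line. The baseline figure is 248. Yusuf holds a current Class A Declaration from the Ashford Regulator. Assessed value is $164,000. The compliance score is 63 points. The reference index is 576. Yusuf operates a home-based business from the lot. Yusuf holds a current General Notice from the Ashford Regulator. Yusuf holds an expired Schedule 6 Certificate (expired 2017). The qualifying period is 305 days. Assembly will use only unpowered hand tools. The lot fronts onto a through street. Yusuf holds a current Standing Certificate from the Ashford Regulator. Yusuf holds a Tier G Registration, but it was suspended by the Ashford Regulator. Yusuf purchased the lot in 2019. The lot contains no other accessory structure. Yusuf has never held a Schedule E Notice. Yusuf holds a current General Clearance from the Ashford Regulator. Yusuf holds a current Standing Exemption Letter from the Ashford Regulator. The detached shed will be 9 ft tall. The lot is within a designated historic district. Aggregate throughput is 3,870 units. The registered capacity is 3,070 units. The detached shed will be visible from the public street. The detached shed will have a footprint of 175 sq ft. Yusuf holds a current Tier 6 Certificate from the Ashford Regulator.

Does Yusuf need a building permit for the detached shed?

Yes — Yusuf must obtain a building permit.

Exception (a) is satisfied on its face — assessed value is $164,000, meeting the $146,000 threshold; the lot has no other accessory structure; a current General Notice is held. However, paragraphs (f)–(g) must be considered: (f) operates against (a): the baseline figure is 248, below the 293 limit. (g), which would lift (f), does not operate here — there is no Schedule E Notice in force. So (a) is unavailable.
Exception (b) requires that the owner holds a current Tier G Registration from the Ashford Regulator; but no current Tier G Registration is held, so (b) is unavailable.
Exception (c) is satisfied on its face — aggregate throughput is 3,870 units, under the 4,070 units limit; a current Standing Certificate is held; the qualifying period is 305 days, below the 315 days limit. But: (h) operates — the registered capacity is 3,070 units, below the 3,230 units limit. (i) applies (a current General Clearance is held), but is itself disapplied by (j): (j) operates — a current Tier 6 Certificate is held. (k) is triggered (a current Class A Declaration is held), but is set aside by (l): (l) operates against (k): the compliance score is 63 points, below the 64 points limit. (m) is not engaged (the Schedule 6 Certificate is not current), so (l) stands. (c) is therefore removed.
Exception (d) requires that the structure will not be visible from the public street; but the structure will be visible from the street, so (d) is unavailable.
Exception (e) fails — the rear setback is under 3 m.
Every exception is unavailable, so the rule governs.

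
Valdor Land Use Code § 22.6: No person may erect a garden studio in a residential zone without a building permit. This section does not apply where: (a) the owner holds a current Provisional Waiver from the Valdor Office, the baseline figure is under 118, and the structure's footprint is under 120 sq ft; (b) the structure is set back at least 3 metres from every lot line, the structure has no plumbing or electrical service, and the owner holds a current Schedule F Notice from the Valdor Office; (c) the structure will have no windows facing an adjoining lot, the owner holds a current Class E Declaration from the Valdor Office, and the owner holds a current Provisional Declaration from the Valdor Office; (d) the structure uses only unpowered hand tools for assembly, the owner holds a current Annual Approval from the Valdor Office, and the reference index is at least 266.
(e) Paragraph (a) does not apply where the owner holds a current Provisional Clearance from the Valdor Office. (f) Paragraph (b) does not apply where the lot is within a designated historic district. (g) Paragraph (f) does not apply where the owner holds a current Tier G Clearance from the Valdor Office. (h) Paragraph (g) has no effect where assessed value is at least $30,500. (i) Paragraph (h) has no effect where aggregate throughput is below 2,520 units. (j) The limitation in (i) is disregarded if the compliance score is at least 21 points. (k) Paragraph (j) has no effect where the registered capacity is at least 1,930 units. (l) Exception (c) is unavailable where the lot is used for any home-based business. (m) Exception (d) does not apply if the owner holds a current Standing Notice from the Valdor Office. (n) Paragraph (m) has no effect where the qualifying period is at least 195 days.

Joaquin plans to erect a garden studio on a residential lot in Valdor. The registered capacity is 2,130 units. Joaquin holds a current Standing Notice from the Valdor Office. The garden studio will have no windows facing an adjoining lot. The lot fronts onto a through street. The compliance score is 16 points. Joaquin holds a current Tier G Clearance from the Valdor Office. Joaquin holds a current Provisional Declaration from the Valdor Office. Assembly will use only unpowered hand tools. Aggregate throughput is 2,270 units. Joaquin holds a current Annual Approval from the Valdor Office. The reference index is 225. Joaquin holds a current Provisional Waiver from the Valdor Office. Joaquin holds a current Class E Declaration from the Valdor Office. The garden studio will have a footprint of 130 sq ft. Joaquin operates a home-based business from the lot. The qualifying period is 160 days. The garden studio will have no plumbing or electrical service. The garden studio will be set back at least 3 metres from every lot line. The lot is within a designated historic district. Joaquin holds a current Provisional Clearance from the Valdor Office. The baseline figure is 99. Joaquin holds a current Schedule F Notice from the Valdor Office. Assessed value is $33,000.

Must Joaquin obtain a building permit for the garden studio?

No — exception (b) applies; Joaquin does not need a building permit.

Exception (a) requires that the structure's footprint is under 120 sq ft; but the structure's footprint is 130 sq ft, not under 120 sq ft, so (a) is unavailable.
Exception (b) is satisfied on its face — the setback is at least 3 m on every side; there is no plumbing or electrical service; a current Schedule F Notice is held. Under paragraphs (f)–(k): (f) would limit (b) — the lot is in a historic district — but (g) sets (f) aside: (g) is engaged — a current Tier G Clearance is held. (h) would limit (g) — assessed value is $33,000, meeting the $30,500 threshold — but (i) sets (h) aside: (i) operates against (h): aggregate throughput is 2,270 units, below the 2,520 units limit. (j) is not triggered (the compliance score is 16 points, short of 21 points), so (i) stands. Exception (b) stands.
All of (c)'s requirements are met (no windows face an adjoining lot; a current Class E Declaration is held; a current Provisional Declaration is held). Turning to paragraph (l): (l) operates against (c): a home-based business operates on the lot. So (c) is unavailable.
Exception (d) does not apply: the reference index is 225, short of 266.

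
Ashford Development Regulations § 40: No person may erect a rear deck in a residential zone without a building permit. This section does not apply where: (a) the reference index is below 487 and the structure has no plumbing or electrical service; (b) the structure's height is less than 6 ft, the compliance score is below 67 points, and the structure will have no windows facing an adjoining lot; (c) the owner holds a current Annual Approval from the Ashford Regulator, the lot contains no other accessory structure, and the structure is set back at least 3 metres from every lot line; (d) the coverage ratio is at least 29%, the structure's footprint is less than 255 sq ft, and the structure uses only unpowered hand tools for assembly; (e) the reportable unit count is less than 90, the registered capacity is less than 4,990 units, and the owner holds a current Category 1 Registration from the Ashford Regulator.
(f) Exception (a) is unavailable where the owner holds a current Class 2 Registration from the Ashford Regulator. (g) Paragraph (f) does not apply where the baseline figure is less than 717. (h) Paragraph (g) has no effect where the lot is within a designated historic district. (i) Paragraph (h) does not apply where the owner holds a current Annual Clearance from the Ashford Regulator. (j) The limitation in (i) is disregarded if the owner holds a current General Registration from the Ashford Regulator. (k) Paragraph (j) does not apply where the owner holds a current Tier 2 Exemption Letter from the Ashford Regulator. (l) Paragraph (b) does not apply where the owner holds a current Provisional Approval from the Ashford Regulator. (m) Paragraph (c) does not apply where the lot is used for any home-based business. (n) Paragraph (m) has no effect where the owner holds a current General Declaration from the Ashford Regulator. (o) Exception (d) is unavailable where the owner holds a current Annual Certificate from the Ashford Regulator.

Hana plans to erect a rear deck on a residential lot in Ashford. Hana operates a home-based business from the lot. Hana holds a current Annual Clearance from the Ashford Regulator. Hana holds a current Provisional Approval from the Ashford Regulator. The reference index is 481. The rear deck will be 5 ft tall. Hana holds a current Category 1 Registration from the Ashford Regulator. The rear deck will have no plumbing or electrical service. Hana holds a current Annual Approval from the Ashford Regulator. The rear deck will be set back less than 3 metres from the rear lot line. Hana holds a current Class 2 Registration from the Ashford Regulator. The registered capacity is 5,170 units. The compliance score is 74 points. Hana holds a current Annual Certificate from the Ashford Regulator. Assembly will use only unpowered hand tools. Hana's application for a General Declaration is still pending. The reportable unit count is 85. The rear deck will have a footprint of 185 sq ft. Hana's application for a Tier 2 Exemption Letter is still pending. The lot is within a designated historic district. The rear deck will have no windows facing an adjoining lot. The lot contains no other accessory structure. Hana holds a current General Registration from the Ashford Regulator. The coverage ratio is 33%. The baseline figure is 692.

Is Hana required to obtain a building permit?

Exception (a) is satisfied on its face — the reference index is 481, below the 487 limit; there is no plumbing or electrical service. Turning to paragraphs (f)–(k): (f) operates against (a): a current Class 2 Registration is held. (g) applies (the baseline figure is 692, less than the 717 limit), but is displaced by (h): (h) operates against (g): the lot is in a historic district. (i) would limit (h) — a current Annual Clearance is held — but (j) sets (i) aside: (j) is triggered — a current General Registration is held. (k), which would lift (j), is not engaged — the Tier 2 Exemption Letter is not current. (a) is therefore removed.
Exception (b) requires that the compliance score is below 67 points; but the compliance score is 74 points, not below 67 points, so (b) is unavailable.
Exception (c) requires that the structure is set back at least 3 metres from every lot line; but the rear setback is under 3 m, so (c) is unavailable.
Exception (d): the coverage ratio is 33%, meeting the 29% threshold; the structure's footprint is 185 sq ft, less than the 255 sq ft limit; assembly uses only hand tools — every condition holds. Turning to paragraph (o): (o) operates against (d): a current Annual Certificate is held. Exception (d) does not apply.
Exception (e) does not apply: the registered capacity is 5,170 units, not less than 4,990 units.
None of the exceptions is available; § 40 applies in full.

Yes — Hana must obtain a building permit.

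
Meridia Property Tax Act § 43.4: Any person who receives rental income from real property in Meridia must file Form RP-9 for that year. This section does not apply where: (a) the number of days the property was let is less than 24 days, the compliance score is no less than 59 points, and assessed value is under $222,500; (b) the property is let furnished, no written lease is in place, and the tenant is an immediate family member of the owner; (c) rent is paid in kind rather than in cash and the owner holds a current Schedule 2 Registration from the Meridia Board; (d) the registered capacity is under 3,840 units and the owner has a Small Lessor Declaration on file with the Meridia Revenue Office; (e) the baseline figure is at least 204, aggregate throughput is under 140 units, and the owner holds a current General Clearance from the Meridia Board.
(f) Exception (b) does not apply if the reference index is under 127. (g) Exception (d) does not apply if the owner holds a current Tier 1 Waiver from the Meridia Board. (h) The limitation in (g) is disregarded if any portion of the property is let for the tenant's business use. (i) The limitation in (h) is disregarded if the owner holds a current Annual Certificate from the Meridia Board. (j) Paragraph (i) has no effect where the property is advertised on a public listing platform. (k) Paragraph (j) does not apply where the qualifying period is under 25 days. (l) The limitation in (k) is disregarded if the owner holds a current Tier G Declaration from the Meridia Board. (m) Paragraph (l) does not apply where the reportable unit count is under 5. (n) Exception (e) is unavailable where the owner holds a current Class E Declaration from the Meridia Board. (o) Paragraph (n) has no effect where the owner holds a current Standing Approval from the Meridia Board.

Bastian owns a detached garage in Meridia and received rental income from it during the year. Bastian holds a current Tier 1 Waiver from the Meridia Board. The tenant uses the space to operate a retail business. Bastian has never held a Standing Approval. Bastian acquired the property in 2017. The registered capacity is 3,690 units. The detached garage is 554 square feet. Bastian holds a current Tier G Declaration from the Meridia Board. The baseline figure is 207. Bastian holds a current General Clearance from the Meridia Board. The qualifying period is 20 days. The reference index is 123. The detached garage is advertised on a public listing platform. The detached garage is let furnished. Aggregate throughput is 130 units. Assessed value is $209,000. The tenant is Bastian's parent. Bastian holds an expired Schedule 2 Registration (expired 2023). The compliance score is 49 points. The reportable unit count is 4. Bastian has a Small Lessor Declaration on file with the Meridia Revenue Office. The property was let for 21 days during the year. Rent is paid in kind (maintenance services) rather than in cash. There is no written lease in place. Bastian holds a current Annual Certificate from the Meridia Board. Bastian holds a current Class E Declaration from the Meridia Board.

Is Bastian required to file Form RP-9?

Exception (a) requires that the compliance score is no less than 59 points; but the compliance score is 49 points, short of 59 points, so (a) is unavailable.
Exception (b): the property is let furnished; there is no written lease; the tenant is an immediate family member — every condition holds. Turning to paragraph (f): (f) operates — the reference index is 123, under the 127 limit. Exception (b) does not apply.
Exception (c) does not apply: no current Schedule 2 Registration is held.
Exception (d)'s conditions are all satisfied: the registered capacity is 3,690 units, under the 3,840 units limit; a Small Lessor Declaration is on file. But: (g) operates against (d): a current Tier 1 Waiver is held. (h) operates (the space is let for business use), but yields to (i): (i) operates against (h): a current Annual Certificate is held. (j) would limit (i) — the property is publicly advertised — but (k) sets (j) aside: (k) operates — the qualifying period is 20 days, under the 25 days limit. (l) operates (a current Tier G Declaration is held), but is displaced by (m): (m) is triggered — the reportable unit count is 4, under the 5 limit. Exception (d) does not apply.
All of (e)'s requirements are met (the baseline figure is 207, meeting the 204 threshold; aggregate throughput is 130 units, under the 140 units limit; a current General Clearance is held). Turning to paragraphs (n)–(o): (n) operates against (e): a current Class E Declaration is held. (o) is not triggered (there is no Standing Approval in force), so (n) stands. So (e) is unavailable.
No exception is made out. Bastian falls within the general rule.

Yes — Bastian must file Form RP-9.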